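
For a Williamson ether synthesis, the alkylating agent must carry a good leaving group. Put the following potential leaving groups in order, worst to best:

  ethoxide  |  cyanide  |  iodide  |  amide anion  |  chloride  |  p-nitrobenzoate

amide anion < ethoxide < cyanide < p-nitrobenzoate < chloride < iodide

A good leaving group is a weak base: the lower the pKₐ of its conjugate acid, the more readily it departs.
iodide: pKₐ(HI) ≈ -10 — large, highly polarisable; very weak base
chloride: pKₐ(HCl) ≈ -7 — moderately weak base
p-nitrobenzoate: pKₐ(p-nitrobenzoic acid) ≈ 3.4 — electron-withdrawing nitro group stabilises the carboxylate
cyanide: pKₐ(HCN) ≈ 9.2 — sp carbon stabilises the charge somewhat, but still a poor LG
ethoxide: pKₐ(CH₃CH₂OH) ≈ 16 — strong base; alkoxides do not leave unassisted
amide anion: pKₐ(NH₃) ≈ 38 — extremely strong base; never a leaving group
Reversing gives the worst-to-best order requested.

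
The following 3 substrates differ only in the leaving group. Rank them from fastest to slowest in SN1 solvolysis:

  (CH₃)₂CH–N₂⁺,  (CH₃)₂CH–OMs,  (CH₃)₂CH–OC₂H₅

(CH₃)₂CH–N₂⁺ > (CH₃)₂CH–OMs > (CH₃)₂CH–OC₂H₅

Same R in every case — rank the leaving groups.
Rank by basicity of the departing species: weakest base leaves most easily.
(CH₃)₂CH–N₂⁺ loses N₂: no meaningful conjugate acid; N₂ departs as an exceptionally stable neutral molecule
(CH₃)₂CH–OMs loses OMs⁻: pKₐ(CH₃SO₃H (MsOH)) ≈ -1.9
(CH₃)₂CH–OC₂H₅ loses CH₃CH₂O⁻: pKₐ(CH₃CH₂OH) ≈ 16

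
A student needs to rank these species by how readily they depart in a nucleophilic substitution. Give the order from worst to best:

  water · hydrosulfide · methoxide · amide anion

amide anion < methoxide < hydrosulfide < water

water: pKₐ(H₃O⁺) ≈ -1.7
hydrosulfide: pKₐ(H₂S) ≈ 7 — larger and more polarisable than the oxygen analogue
methoxide: pKₐ(CH₃OH) ≈ 15.5
amide anion: pKₐ(NH₃) ≈ 38
The question asks for worst first, so the sequence is read in increasing leaving-group ability.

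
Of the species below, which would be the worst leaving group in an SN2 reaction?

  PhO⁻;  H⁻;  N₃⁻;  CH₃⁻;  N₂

CH₃⁻

Rank by basicity of the departing species: weakest base leaves most easily.
N₂: no meaningful conjugate acid; N₂ departs as an exceptionally stable neutral molecule
N₃⁻: pKₐ(HN₃) ≈ 4.7
PhO⁻: pKₐ(C₆H₅OH (phenol)) ≈ 10
H⁻: pKₐ(H₂) ≈ 36
CH₃⁻: pKₐ(CH₄) ≈ 48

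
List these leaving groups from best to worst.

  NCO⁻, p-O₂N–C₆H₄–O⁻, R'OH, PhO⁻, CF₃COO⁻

R'OH: pKₐ(R'OH₂⁺) ≈ -2.4 — neutral; leaves from a protonated ether (an oxonium ion, R–O(H)R'⁺)
CF₃COO⁻: pKₐ(CF₃COOH) ≈ 0.2
NCO⁻: pKₐ(HOCN) ≈ 3.5
p-O₂N–C₆H₄–O⁻: pKₐ(p-nitrophenol) ≈ 7.2 — nitro group delocalises the charge; the classic chromogenic LG
PhO⁻: pKₐ(C₆H₅OH (phenol)) ≈ 10 — resonance into the ring helps, but still a poor LG

R'OH > CF₃COO⁻ > NCO⁻ > p-O₂N–C₆H₄–O⁻ > PhO⁻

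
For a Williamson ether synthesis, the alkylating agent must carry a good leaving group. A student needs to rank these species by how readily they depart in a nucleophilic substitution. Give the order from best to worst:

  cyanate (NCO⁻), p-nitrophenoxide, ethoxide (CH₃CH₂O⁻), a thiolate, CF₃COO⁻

CF₃COO⁻ > cyanate (NCO⁻) > p-nitrophenoxide > a thiolate > ethoxide (CH₃CH₂O⁻)

CF₃COO⁻: pKₐ(CF₃COOH) ≈ 0.2
cyanate (NCO⁻): pKₐ(HOCN) ≈ 3.5
p-nitrophenoxide: pKₐ(p-nitrophenol) ≈ 7.2
a thiolate: pKₐ(RSH (a thiol)) ≈ 10.5
ethoxide (CH₃CH₂O⁻): pKₐ(CH₃CH₂OH) ≈ 16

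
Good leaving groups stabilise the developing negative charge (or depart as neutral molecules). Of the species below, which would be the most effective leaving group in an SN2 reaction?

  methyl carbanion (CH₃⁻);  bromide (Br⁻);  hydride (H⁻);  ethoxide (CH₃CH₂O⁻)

bromide (Br⁻)

Leaving-group ability tracks the stability of the departed species; conjugate-acid pKₐ is the usual yardstick (lower pKₐ → better LG).
bromide (Br⁻): pKₐ(HBr) ≈ -9
ethoxide (CH₃CH₂O⁻): pKₐ(CH₃CH₂OH) ≈ 16
hydride (H⁻): pKₐ(H₂) ≈ 36
methyl carbanion (CH₃⁻): pKₐ(CH₄) ≈ 48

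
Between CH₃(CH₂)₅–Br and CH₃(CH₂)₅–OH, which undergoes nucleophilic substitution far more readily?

CH₃(CH₂)₅–Br

From CH₃(CH₂)₅–OH the departing group would be OH⁻ (pKₐ(H₂O) ≈ 15.7). Strong base; essentially never leaves without prior activation.
From CH₃(CH₂)₅–Br the leaving group is Br⁻ (pKₐ(HBr) ≈ -9). Weak base; good leaving group.
(In practice CH₃(CH₂)₅–Br is made from CH₃(CH₂)₅–OH by treatment with PBr₃, replacing the hydroxyl with bromide.)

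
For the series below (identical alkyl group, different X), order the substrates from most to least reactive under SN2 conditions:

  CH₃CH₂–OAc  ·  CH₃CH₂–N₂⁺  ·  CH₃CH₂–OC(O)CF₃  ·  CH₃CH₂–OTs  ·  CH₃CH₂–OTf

Identical carbon frameworks mean the comparison reduces to leaving-group quality.
Leaving-group ability tracks the stability of the departed species; conjugate-acid pKₐ is the usual yardstick (lower pKₐ → better LG).
CH₃CH₂–N₂⁺ loses N₂: no meaningful conjugate acid; N₂ departs as an exceptionally stable neutral molecule
CH₃CH₂–OTf loses OTf⁻: pKₐ(CF₃SO₃H (triflic acid)) ≈ -14
CH₃CH₂–OTs loses OTs⁻: pKₐ(p-CH₃C₆H₄SO₃H (TsOH)) ≈ -2.8
CH₃CH₂–OC(O)CF₃ loses CF₃COO⁻: pKₐ(CF₃COOH) ≈ 0.2
CH₃CH₂–OAc loses AcO⁻: pKₐ(CH₃COOH) ≈ 4.8

CH₃CH₂–N₂⁺ > CH₃CH₂–OTf > CH₃CH₂–OTs > CH₃CH₂–OC(O)CF₃ > CH₃CH₂–OAc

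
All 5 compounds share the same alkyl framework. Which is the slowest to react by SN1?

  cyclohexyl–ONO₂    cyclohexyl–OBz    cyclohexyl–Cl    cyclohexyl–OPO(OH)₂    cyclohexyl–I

cyclohexyl–OBz

With the same alkyl group throughout, only the leaving group differentiates the rates.
Leaving-group ability tracks the stability of the departed species; conjugate-acid pKₐ is the usual yardstick (lower pKₐ → better LG).
cyclohexyl–I loses I⁻: pKₐ(HI) ≈ -10
cyclohexyl–Cl loses Cl⁻: pKₐ(HCl) ≈ -7
cyclohexyl–ONO₂ loses NO₃⁻: pKₐ(HNO₃) ≈ -1.3
cyclohexyl–OPO(OH)₂ loses H₂PO₄⁻: pKₐ(H₃PO₄) ≈ 2.1
cyclohexyl–OBz loses PhCOO⁻: pKₐ(C₆H₅COOH) ≈ 4.2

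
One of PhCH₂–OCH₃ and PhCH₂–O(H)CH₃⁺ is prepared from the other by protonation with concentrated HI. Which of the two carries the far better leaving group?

From PhCH₂–OCH₃ the departing group would be CH₃O⁻ (pKₐ(CH₃OH) ≈ 15.5). Strong base; alkoxides do not leave unassisted.
From PhCH₂–O(H)CH₃⁺ the leaving group is R'OH (pKₐ(R'OH₂⁺) ≈ -2.4). Neutral; leaves from a protonated ether (an oxonium ion, R–O(H)R'⁺).
Protonation with concentrated HI works by allowing neutral methanol, rather than methoxide, to depart, making PhCH₂–O(H)CH₃⁺ enormously more reactive.

PhCH₂–O(H)CH₃⁺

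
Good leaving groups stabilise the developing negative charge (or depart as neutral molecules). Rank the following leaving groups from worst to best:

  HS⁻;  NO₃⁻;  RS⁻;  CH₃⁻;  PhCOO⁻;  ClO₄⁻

ClO₄⁻: pKₐ(HClO₄) ≈ -10 — extremely weak base; rarely used for safety reasons
NO₃⁻: pKₐ(HNO₃) ≈ -1.3
PhCOO⁻: pKₐ(C₆H₅COOH) ≈ 4.2 — aryl carboxylate
HS⁻: pKₐ(H₂S) ≈ 7
RS⁻: pKₐ(RSH (a thiol)) ≈ 10.5
CH₃⁻: pKₐ(CH₄) ≈ 48 — unstabilised carbanion; the worst conceivable leaving group
The question asks for worst first, so the sequence is read in increasing leaving-group ability.

CH₃⁻ < RS⁻ < HS⁻ < PhCOO⁻ < NO₃⁻ < ClO₄⁻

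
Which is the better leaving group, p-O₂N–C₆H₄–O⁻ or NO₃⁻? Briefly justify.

NO₃⁻

NO₃⁻ is the better leaving group.
pKₐ(HNO₃) ≈ -1.3 versus pKₐ(p-nitrophenol) ≈ 7.2: NO₃⁻ is the much weaker base.
Resonance-delocalised over three oxygens.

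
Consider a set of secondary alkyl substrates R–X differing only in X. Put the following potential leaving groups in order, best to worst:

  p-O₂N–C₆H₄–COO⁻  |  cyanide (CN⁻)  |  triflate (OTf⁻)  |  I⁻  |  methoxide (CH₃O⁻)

triflate (OTf⁻) > I⁻ > p-O₂N–C₆H₄–COO⁻ > cyanide (CN⁻) > methoxide (CH₃O⁻)

A good leaving group is a weak base: the lower the pKₐ of its conjugate acid, the more readily it departs.
triflate (OTf⁻): pKₐ(CF₃SO₃H (triflic acid)) ≈ -14 — charge spread over three oxygens and a CF₃ group; the premier leaving group in synthesis
I⁻: pKₐ(HI) ≈ -10
p-O₂N–C₆H₄–COO⁻: pKₐ(p-nitrobenzoic acid) ≈ 3.4 — electron-withdrawing nitro group stabilises the carboxylate
cyanide (CN⁻): pKₐ(HCN) ≈ 9.2 — sp carbon stabilises the charge somewhat, but still a poor LG
methoxide (CH₃O⁻): pKₐ(CH₃OH) ≈ 15.5 — strong base; alkoxides do not leave unassisted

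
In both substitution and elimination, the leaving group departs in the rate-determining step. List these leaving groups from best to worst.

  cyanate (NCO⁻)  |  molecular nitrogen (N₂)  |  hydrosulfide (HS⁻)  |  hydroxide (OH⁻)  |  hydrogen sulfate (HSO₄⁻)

Leaving-group ability tracks the stability of the departed species; conjugate-acid pKₐ is the usual yardstick (lower pKₐ → better LG).
molecular nitrogen (N₂): no meaningful conjugate acid; N₂ departs as an exceptionally stable neutral molecule
hydrogen sulfate (HSO₄⁻): pKₐ(H₂SO₄) ≈ -3
cyanate (NCO⁻): pKₐ(HOCN) ≈ 3.5
hydrosulfide (HS⁻): pKₐ(H₂S) ≈ 7
hydroxide (OH⁻): pKₐ(H₂O) ≈ 15.7

molecular nitrogen (N₂) > hydrogen sulfate (HSO₄⁻) > cyanate (NCO⁻) > hydrosulfide (HS⁻) > hydroxide (OH⁻)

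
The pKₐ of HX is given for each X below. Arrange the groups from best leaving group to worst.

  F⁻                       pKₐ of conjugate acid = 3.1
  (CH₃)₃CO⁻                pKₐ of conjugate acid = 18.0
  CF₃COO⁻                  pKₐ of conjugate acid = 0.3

CF₃COO⁻ > F⁻ > (CH₃)₃CO⁻

Lower conjugate-acid pKₐ ⇒ weaker base ⇒ better leaving group.
Sorting by the given values: CF₃COO⁻ (0.3), F⁻ (3.1), (CH₃)₃CO⁻ (18.0).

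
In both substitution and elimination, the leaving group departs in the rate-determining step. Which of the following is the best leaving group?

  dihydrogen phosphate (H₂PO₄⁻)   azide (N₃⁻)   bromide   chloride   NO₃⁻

bromide

A good leaving group is a weak base: the lower the pKₐ of its conjugate acid, the more readily it departs.
bromide: pKₐ(HBr) ≈ -9
chloride: pKₐ(HCl) ≈ -7
NO₃⁻: pKₐ(HNO₃) ≈ -1.3
dihydrogen phosphate (H₂PO₄⁻): pKₐ(H₃PO₄) ≈ 2.1
azide (N₃⁻): pKₐ(HN₃) ≈ 4.7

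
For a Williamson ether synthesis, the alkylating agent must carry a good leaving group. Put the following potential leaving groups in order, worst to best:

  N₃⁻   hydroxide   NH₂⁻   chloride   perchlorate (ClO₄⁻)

Rank by basicity of the departing species: weakest base leaves most easily.
perchlorate (ClO₄⁻): pKₐ(HClO₄) ≈ -10
chloride: pKₐ(HCl) ≈ -7
N₃⁻: pKₐ(HN₃) ≈ 4.7
hydroxide: pKₐ(H₂O) ≈ 15.7
NH₂⁻: pKₐ(NH₃) ≈ 38
Reversing gives the worst-to-best order requested.

NH₂⁻ < hydroxide < N₃⁻ < chloride < perchlorate (ClO₄⁻)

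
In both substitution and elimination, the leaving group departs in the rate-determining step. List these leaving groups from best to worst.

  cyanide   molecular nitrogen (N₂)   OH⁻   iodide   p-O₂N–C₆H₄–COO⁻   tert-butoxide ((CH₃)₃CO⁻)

molecular nitrogen (N₂) > iodide > p-O₂N–C₆H₄–COO⁻ > cyanide > OH⁻ > tert-butoxide ((CH₃)₃CO⁻)

Rank by basicity of the departing species: weakest base leaves most easily.
molecular nitrogen (N₂): no meaningful conjugate acid; N₂ departs as an exceptionally stable neutral molecule
iodide: pKₐ(HI) ≈ -10
p-O₂N–C₆H₄–COO⁻: pKₐ(p-nitrobenzoic acid) ≈ 3.4
cyanide: pKₐ(HCN) ≈ 9.2
OH⁻: pKₐ(H₂O) ≈ 15.7
tert-butoxide ((CH₃)₃CO⁻): pKₐ(t-BuOH) ≈ 18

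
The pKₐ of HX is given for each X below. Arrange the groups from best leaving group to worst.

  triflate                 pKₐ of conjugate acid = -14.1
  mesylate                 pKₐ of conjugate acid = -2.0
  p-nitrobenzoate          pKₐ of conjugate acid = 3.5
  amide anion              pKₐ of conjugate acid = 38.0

triflate > mesylate > p-nitrobenzoate > amide anion

Lower conjugate-acid pKₐ ⇒ weaker base ⇒ better leaving group.
Sorting by the given values: triflate (-14.1), mesylate (-2.0), p-nitrobenzoate (3.5), amide anion (38.0).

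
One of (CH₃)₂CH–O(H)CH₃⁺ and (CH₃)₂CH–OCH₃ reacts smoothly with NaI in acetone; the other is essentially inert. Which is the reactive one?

From (CH₃)₂CH–OCH₃ the departing group would be CH₃O⁻ (pKₐ(CH₃OH) ≈ 15.5). Strong base; alkoxides do not leave unassisted.
From (CH₃)₂CH–O(H)CH₃⁺ the leaving group is R'OH (pKₐ(R'OH₂⁺) ≈ -2.4). Neutral; leaves from a protonated ether (an oxonium ion, R–O(H)R'⁺).
(In practice (CH₃)₂CH–O(H)CH₃⁺ is made from (CH₃)₂CH–OCH₃ by protonation with concentrated HI, allowing neutral methanol, rather than methoxide, to depart.)

(CH₃)₂CH–O(H)CH₃⁺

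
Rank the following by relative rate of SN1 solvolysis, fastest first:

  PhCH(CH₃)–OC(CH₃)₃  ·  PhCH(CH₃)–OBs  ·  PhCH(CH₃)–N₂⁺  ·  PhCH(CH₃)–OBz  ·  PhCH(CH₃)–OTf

PhCH(CH₃)–N₂⁺ > PhCH(CH₃)–OTf > PhCH(CH₃)–OBs > PhCH(CH₃)–OBz > PhCH(CH₃)–OC(CH₃)₃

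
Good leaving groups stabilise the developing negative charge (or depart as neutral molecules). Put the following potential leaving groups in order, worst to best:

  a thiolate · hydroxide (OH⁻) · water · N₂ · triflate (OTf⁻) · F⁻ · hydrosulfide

hydroxide (OH⁻) < a thiolate < hydrosulfide < F⁻ < water < triflate (OTf⁻) < N₂

The more stable X⁻ (or X) is on its own — i.e. the weaker a base it is — the better a leaving group it makes.
N₂: no meaningful conjugate acid; N₂ departs as an exceptionally stable neutral molecule
triflate (OTf⁻): pKₐ(CF₃SO₃H (triflic acid)) ≈ -14
water: pKₐ(H₃O⁺) ≈ -1.7 — neutral; leaves from a protonated alcohol (R–OH₂⁺)
F⁻: pKₐ(HF) ≈ 3.2 — small and strongly basic; the poor halide leaving group
hydrosulfide: pKₐ(H₂S) ≈ 7 — larger and more polarisable than the oxygen analogue
a thiolate: pKₐ(RSH (a thiol)) ≈ 10.5 — moderately basic; rarely leaves without activation
hydroxide (OH⁻): pKₐ(H₂O) ≈ 15.7
The question asks for worst first, so the sequence is read in increasing leaving-group ability.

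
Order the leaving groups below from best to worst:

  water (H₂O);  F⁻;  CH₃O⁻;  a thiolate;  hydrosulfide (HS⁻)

Leaving-group ability tracks the stability of the departed species; conjugate-acid pKₐ is the usual yardstick (lower pKₐ → better LG).
water (H₂O): pKₐ(H₃O⁺) ≈ -1.7 — neutral; leaves from a protonated alcohol (R–OH₂⁺)
F⁻: pKₐ(HF) ≈ 3.2 — small and strongly basic; the poor halide leaving group
hydrosulfide (HS⁻): pKₐ(H₂S) ≈ 7 — larger and more polarisable than the oxygen analogue
a thiolate: pKₐ(RSH (a thiol)) ≈ 10.5
CH₃O⁻: pKₐ(CH₃OH) ≈ 15.5

water (H₂O) > F⁻ > hydrosulfide (HS⁻) > a thiolate > CH₃O⁻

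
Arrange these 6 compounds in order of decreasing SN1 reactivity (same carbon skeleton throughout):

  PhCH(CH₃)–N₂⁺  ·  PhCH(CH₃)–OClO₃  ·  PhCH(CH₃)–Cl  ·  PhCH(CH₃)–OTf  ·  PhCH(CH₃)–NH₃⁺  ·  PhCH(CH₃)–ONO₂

The skeletons are identical, so relative rate is governed entirely by leaving-group ability.
A good leaving group is a weak base: the lower the pKₐ of its conjugate acid, the more readily it departs.
PhCH(CH₃)–N₂⁺ loses N₂: no meaningful conjugate acid; N₂ departs as an exceptionally stable neutral molecule
PhCH(CH₃)–OTf loses OTf⁻: pKₐ(CF₃SO₃H (triflic acid)) ≈ -14
PhCH(CH₃)–OClO₃ loses ClO₄⁻: pKₐ(HClO₄) ≈ -10
PhCH(CH₃)–Cl loses Cl⁻: pKₐ(HCl) ≈ -7
PhCH(CH₃)–ONO₂ loses NO₃⁻: pKₐ(HNO₃) ≈ -1.3
PhCH(CH₃)–NH₃⁺ loses NH₃: pKₐ(NH₄⁺) ≈ 9.2

PhCH(CH₃)–N₂⁺ > PhCH(CH₃)–OTf > PhCH(CH₃)–OClO₃ > PhCH(CH₃)–Cl > PhCH(CH₃)–ONO₂ > PhCH(CH₃)–NH₃⁺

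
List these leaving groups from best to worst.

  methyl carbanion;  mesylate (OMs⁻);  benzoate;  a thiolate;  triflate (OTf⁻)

triflate (OTf⁻) > mesylate (OMs⁻) > benzoate > a thiolate > methyl carbanion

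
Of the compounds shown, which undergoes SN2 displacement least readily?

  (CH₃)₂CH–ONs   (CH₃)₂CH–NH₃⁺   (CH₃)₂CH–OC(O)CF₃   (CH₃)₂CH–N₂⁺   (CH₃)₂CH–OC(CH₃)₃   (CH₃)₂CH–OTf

(CH₃)₂CH–OC(CH₃)₃

With the same alkyl group throughout, only the leaving group differentiates the rates.
The more stable X⁻ (or X) is on its own — i.e. the weaker a base it is — the better a leaving group it makes.
(CH₃)₂CH–N₂⁺ loses N₂: no meaningful conjugate acid; N₂ departs as an exceptionally stable neutral molecule
(CH₃)₂CH–OTf loses OTf⁻: pKₐ(CF₃SO₃H (triflic acid)) ≈ -14
(CH₃)₂CH–ONs loses ONs⁻: pKₐ(p-O₂NC₆H₄SO₃H) ≈ -3.5
(CH₃)₂CH–OC(O)CF₃ loses CF₃COO⁻: pKₐ(CF₃COOH) ≈ 0.2
(CH₃)₂CH–NH₃⁺ loses NH₃: pKₐ(NH₄⁺) ≈ 9.2
(CH₃)₂CH–OC(CH₃)₃ loses (CH₃)₃CO⁻: pKₐ(t-BuOH) ≈ 18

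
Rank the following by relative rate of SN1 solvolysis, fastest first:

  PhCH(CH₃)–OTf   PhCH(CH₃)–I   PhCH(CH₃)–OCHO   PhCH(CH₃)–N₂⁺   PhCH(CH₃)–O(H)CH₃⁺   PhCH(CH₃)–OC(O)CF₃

PhCH(CH₃)–N₂⁺ > PhCH(CH₃)–OTf > PhCH(CH₃)–I > PhCH(CH₃)–O(H)CH₃⁺ > PhCH(CH₃)–OC(O)CF₃ > PhCH(CH₃)–OCHO

Same R in every case — rank the leaving groups.
Leaving-group ability tracks the stability of the departed species; conjugate-acid pKₐ is the usual yardstick (lower pKₐ → better LG).
PhCH(CH₃)–N₂⁺ loses N₂: no meaningful conjugate acid; N₂ departs as an exceptionally stable neutral molecule
PhCH(CH₃)–OTf loses OTf⁻: pKₐ(CF₃SO₃H (triflic acid)) ≈ -14
PhCH(CH₃)–I loses I⁻: pKₐ(HI) ≈ -10
PhCH(CH₃)–O(H)CH₃⁺ loses R'OH: pKₐ(R'OH₂⁺) ≈ -2.4
PhCH(CH₃)–OC(O)CF₃ loses CF₃COO⁻: pKₐ(CF₃COOH) ≈ 0.2
PhCH(CH₃)–OCHO loses HCOO⁻: pKₐ(HCOOH) ≈ 3.8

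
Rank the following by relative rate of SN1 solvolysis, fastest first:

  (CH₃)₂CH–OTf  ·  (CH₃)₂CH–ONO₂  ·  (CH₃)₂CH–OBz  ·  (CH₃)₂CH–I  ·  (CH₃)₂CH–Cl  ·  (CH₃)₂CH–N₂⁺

Identical carbon frameworks mean the comparison reduces to leaving-group quality.
Leaving-group ability tracks the stability of the departed species; conjugate-acid pKₐ is the usual yardstick (lower pKₐ → better LG).
(CH₃)₂CH–N₂⁺ loses N₂: no meaningful conjugate acid; N₂ departs as an exceptionally stable neutral molecule
(CH₃)₂CH–OTf loses OTf⁻: pKₐ(CF₃SO₃H (triflic acid)) ≈ -14
(CH₃)₂CH–I loses I⁻: pKₐ(HI) ≈ -10
(CH₃)₂CH–Cl loses Cl⁻: pKₐ(HCl) ≈ -7
(CH₃)₂CH–ONO₂ loses NO₃⁻: pKₐ(HNO₃) ≈ -1.3
(CH₃)₂CH–OBz loses PhCOO⁻: pKₐ(C₆H₅COOH) ≈ 4.2

(CH₃)₂CH–N₂⁺ > (CH₃)₂CH–OTf > (CH₃)₂CH–I > (CH₃)₂CH–Cl > (CH₃)₂CH–ONO₂ > (CH₃)₂CH–OBz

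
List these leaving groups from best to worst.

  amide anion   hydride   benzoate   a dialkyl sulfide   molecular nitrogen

The more stable X⁻ (or X) is on its own — i.e. the weaker a base it is — the better a leaving group it makes.
molecular nitrogen: no meaningful conjugate acid; N₂ departs as an exceptionally stable neutral molecule
a dialkyl sulfide: pKₐ(R'₂SH⁺) ≈ -7
benzoate: pKₐ(C₆H₅COOH) ≈ 4.2
hydride: pKₐ(H₂) ≈ 36
amide anion: pKₐ(NH₃) ≈ 38

molecular nitrogen > a dialkyl sulfide > benzoate > hydride > amide anion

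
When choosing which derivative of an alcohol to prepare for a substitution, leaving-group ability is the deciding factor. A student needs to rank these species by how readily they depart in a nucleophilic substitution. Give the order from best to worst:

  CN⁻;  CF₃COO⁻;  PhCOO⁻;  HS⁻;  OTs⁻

OTs⁻ > CF₃COO⁻ > PhCOO⁻ > HS⁻ > CN⁻

Leaving-group ability tracks the stability of the departed species; conjugate-acid pKₐ is the usual yardstick (lower pKₐ → better LG).
OTs⁻: pKₐ(p-CH₃C₆H₄SO₃H (TsOH)) ≈ -2.8
CF₃COO⁻: pKₐ(CF₃COOH) ≈ 0.2
PhCOO⁻: pKₐ(C₆H₅COOH) ≈ 4.2
HS⁻: pKₐ(H₂S) ≈ 7
CN⁻: pKₐ(HCN) ≈ 9.2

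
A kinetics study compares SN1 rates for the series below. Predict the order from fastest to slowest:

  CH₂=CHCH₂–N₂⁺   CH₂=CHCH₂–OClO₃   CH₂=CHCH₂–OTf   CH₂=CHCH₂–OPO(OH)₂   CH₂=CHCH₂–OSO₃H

CH₂=CHCH₂–N₂⁺ > CH₂=CHCH₂–OTf > CH₂=CHCH₂–OClO₃ > CH₂=CHCH₂–OSO₃H > CH₂=CHCH₂–OPO(OH)₂

Identical carbon frameworks mean the comparison reduces to leaving-group quality.
The more stable X⁻ (or X) is on its own — i.e. the weaker a base it is — the better a leaving group it makes.
CH₂=CHCH₂–N₂⁺ loses N₂: no meaningful conjugate acid; N₂ departs as an exceptionally stable neutral molecule
CH₂=CHCH₂–OTf loses OTf⁻: pKₐ(CF₃SO₃H (triflic acid)) ≈ -14
CH₂=CHCH₂–OClO₃ loses ClO₄⁻: pKₐ(HClO₄) ≈ -10
CH₂=CHCH₂–OSO₃H loses HSO₄⁻: pKₐ(H₂SO₄) ≈ -3
CH₂=CHCH₂–OPO(OH)₂ loses H₂PO₄⁻: pKₐ(H₃PO₄) ≈ 2.1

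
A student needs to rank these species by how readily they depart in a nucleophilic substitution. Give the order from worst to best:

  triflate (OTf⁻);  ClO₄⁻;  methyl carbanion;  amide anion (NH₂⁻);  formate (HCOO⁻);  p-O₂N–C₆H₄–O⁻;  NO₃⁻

A good leaving group is a weak base: the lower the pKₐ of its conjugate acid, the more readily it departs.
triflate (OTf⁻): pKₐ(CF₃SO₃H (triflic acid)) ≈ -14
ClO₄⁻: pKₐ(HClO₄) ≈ -10 — extremely weak base; rarely used for safety reasons
NO₃⁻: pKₐ(HNO₃) ≈ -1.3 — resonance-delocalised over three oxygens
formate (HCOO⁻): pKₐ(HCOOH) ≈ 3.8 — resonance-stabilised carboxylate
p-O₂N–C₆H₄–O⁻: pKₐ(p-nitrophenol) ≈ 7.2
amide anion (NH₂⁻): pKₐ(NH₃) ≈ 38
methyl carbanion: pKₐ(CH₄) ≈ 48 — unstabilised carbanion; the worst conceivable leaving group
Listed from poorest to best leaving group as asked.

methyl carbanion < amide anion (NH₂⁻) < p-O₂N–C₆H₄–O⁻ < formate (HCOO⁻) < NO₃⁻ < ClO₄⁻ < triflate (OTf⁻)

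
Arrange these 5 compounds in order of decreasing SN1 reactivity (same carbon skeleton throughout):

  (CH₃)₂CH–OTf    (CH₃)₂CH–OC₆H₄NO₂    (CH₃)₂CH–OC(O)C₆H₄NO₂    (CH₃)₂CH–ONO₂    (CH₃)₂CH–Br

Same R in every case — rank the leaving groups.
A good leaving group is a weak base: the lower the pKₐ of its conjugate acid, the more readily it departs.
(CH₃)₂CH–OTf loses OTf⁻: pKₐ(CF₃SO₃H (triflic acid)) ≈ -14
(CH₃)₂CH–Br loses Br⁻: pKₐ(HBr) ≈ -9
(CH₃)₂CH–ONO₂ loses NO₃⁻: pKₐ(HNO₃) ≈ -1.3
(CH₃)₂CH–OC(O)C₆H₄NO₂ loses p-O₂N–C₆H₄–COO⁻: pKₐ(p-nitrobenzoic acid) ≈ 3.4
(CH₃)₂CH–OC₆H₄NO₂ loses p-O₂N–C₆H₄–O⁻: pKₐ(p-nitrophenol) ≈ 7.2

(CH₃)₂CH–OTf > (CH₃)₂CH–Br > (CH₃)₂CH–ONO₂ > (CH₃)₂CH–OC(O)C₆H₄NO₂ > (CH₃)₂CH–OC₆H₄NO₂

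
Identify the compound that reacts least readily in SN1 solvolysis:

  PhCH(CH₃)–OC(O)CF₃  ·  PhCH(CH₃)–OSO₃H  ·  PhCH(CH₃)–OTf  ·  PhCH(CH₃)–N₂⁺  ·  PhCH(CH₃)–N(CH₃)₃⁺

PhCH(CH₃)–N(CH₃)₃⁺

With the same alkyl group throughout, only the leaving group differentiates the rates.
The more stable X⁻ (or X) is on its own — i.e. the weaker a base it is — the better a leaving group it makes.
PhCH(CH₃)–N₂⁺ loses N₂: no meaningful conjugate acid; N₂ departs as an exceptionally stable neutral molecule
PhCH(CH₃)–OTf loses OTf⁻: pKₐ(CF₃SO₃H (triflic acid)) ≈ -14
PhCH(CH₃)–OSO₃H loses HSO₄⁻: pKₐ(H₂SO₄) ≈ -3
PhCH(CH₃)–OC(O)CF₃ loses CF₃COO⁻: pKₐ(CF₃COOH) ≈ 0.2
PhCH(CH₃)–N(CH₃)₃⁺ loses NR'₃: pKₐ(R'₃NH⁺) ≈ 10.7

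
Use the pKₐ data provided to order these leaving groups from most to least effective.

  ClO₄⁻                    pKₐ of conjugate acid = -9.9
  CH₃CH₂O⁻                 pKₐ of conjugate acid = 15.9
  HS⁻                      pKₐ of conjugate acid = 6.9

ClO₄⁻ > HS⁻ > CH₃CH₂O⁻

Lower conjugate-acid pKₐ ⇒ weaker base ⇒ better leaving group.
Sorting by the given values: ClO₄⁻ (-9.9), HS⁻ (6.9), CH₃CH₂O⁻ (15.9).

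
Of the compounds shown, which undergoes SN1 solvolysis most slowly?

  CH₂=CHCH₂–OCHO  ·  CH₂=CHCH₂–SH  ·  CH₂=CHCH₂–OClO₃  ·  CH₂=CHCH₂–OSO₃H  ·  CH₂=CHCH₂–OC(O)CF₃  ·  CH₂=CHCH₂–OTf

CH₂=CHCH₂–SH

With the same alkyl group throughout, only the leaving group differentiates the rates.
A good leaving group is a weak base: the lower the pKₐ of its conjugate acid, the more readily it departs.
CH₂=CHCH₂–OTf loses OTf⁻: pKₐ(CF₃SO₃H (triflic acid)) ≈ -14
CH₂=CHCH₂–OClO₃ loses ClO₄⁻: pKₐ(HClO₄) ≈ -10
CH₂=CHCH₂–OSO₃H loses HSO₄⁻: pKₐ(H₂SO₄) ≈ -3
CH₂=CHCH₂–OC(O)CF₃ loses CF₃COO⁻: pKₐ(CF₃COOH) ≈ 0.2
CH₂=CHCH₂–OCHO loses HCOO⁻: pKₐ(HCOOH) ≈ 3.8
CH₂=CHCH₂–SH loses HS⁻: pKₐ(H₂S) ≈ 7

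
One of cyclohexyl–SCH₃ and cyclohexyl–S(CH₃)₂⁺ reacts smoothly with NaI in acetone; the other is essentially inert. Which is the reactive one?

cyclohexyl–S(CH₃)₂⁺

From cyclohexyl–SCH₃ the departing group would be RS⁻ (pKₐ(RSH (a thiol)) ≈ 10.5). Moderately basic; rarely leaves without activation.
From cyclohexyl–S(CH₃)₂⁺ the leaving group is SR'₂ (pKₐ(R'₂SH⁺) ≈ -7). Neutral; leaves from a sulfonium salt (R–SR'₂⁺).
(In practice cyclohexyl–S(CH₃)₂⁺ is made from cyclohexyl–SCH₃ by S-methylation with CH₃I, allowing neutral dimethyl sulfide, rather than methanethiolate, to depart.)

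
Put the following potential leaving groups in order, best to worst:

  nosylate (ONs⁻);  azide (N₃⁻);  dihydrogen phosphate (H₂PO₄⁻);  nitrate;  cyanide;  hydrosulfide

nosylate (ONs⁻) > nitrate > dihydrogen phosphate (H₂PO₄⁻) > azide (N₃⁻) > hydrosulfide > cyanide

nosylate (ONs⁻): pKₐ(p-O₂NC₆H₄SO₃H) ≈ -3.5
nitrate: pKₐ(HNO₃) ≈ -1.3
dihydrogen phosphate (H₂PO₄⁻): pKₐ(H₃PO₄) ≈ 2.1
azide (N₃⁻): pKₐ(HN₃) ≈ 4.7
hydrosulfide: pKₐ(H₂S) ≈ 7
cyanide: pKₐ(HCN) ≈ 9.2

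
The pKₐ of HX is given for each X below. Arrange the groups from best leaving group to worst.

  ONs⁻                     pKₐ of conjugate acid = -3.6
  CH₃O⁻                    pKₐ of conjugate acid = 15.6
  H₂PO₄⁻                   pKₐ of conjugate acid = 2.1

ONs⁻ > H₂PO₄⁻ > CH₃O⁻

Lower conjugate-acid pKₐ ⇒ weaker base ⇒ better leaving group.
Sorting by the given values: ONs⁻ (-3.6), H₂PO₄⁻ (2.1), CH₃O⁻ (15.6).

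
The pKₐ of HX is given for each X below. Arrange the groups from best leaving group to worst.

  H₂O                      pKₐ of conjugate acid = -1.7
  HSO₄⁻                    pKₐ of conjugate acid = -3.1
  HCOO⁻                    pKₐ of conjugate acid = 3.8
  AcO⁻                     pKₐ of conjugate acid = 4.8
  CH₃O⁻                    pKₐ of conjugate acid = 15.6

Lower conjugate-acid pKₐ ⇒ weaker base ⇒ better leaving group.
Sorting by the given values: HSO₄⁻ (-3.1), H₂O (-1.7), HCOO⁻ (3.8), AcO⁻ (4.8), CH₃O⁻ (15.6).

HSO₄⁻ > H₂O > HCOO⁻ > AcO⁻ > CH₃O⁻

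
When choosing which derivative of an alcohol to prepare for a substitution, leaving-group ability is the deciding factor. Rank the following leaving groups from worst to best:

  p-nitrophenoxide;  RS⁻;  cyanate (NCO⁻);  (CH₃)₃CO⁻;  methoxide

Leaving-group ability tracks the stability of the departed species; conjugate-acid pKₐ is the usual yardstick (lower pKₐ → better LG).
cyanate (NCO⁻): pKₐ(HOCN) ≈ 3.5
p-nitrophenoxide: pKₐ(p-nitrophenol) ≈ 7.2
RS⁻: pKₐ(RSH (a thiol)) ≈ 10.5
methoxide: pKₐ(CH₃OH) ≈ 15.5
(CH₃)₃CO⁻: pKₐ(t-BuOH) ≈ 18
The question asks for worst first, so the sequence is read in increasing leaving-group ability.

(CH₃)₃CO⁻ < methoxide < RS⁻ < p-nitrophenoxide < cyanate (NCO⁻)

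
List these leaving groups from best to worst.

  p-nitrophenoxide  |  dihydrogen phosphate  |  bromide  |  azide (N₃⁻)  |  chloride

bromide: pKₐ(HBr) ≈ -9 — weak base; good leaving group
chloride: pKₐ(HCl) ≈ -7 — moderately weak base
dihydrogen phosphate: pKₐ(H₃PO₄) ≈ 2.1
azide (N₃⁻): pKₐ(HN₃) ≈ 4.7
p-nitrophenoxide: pKₐ(p-nitrophenol) ≈ 7.2 — nitro group delocalises the charge; the classic chromogenic LG

bromide > chloride > dihydrogen phosphate > azide (N₃⁻) > p-nitrophenoxide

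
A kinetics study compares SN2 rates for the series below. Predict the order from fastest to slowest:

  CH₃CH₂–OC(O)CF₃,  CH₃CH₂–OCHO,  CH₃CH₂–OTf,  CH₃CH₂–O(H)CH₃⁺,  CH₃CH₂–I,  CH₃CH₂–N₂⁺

With the same alkyl group throughout, only the leaving group differentiates the rates.
Leaving-group ability tracks the stability of the departed species; conjugate-acid pKₐ is the usual yardstick (lower pKₐ → better LG).
CH₃CH₂–N₂⁺ loses N₂: no meaningful conjugate acid; N₂ departs as an exceptionally stable neutral molecule
CH₃CH₂–OTf loses OTf⁻: pKₐ(CF₃SO₃H (triflic acid)) ≈ -14
CH₃CH₂–I loses I⁻: pKₐ(HI) ≈ -10
CH₃CH₂–O(H)CH₃⁺ loses R'OH: pKₐ(R'OH₂⁺) ≈ -2.4
CH₃CH₂–OC(O)CF₃ loses CF₃COO⁻: pKₐ(CF₃COOH) ≈ 0.2
CH₃CH₂–OCHO loses HCOO⁻: pKₐ(HCOOH) ≈ 3.8

CH₃CH₂–N₂⁺ > CH₃CH₂–OTf > CH₃CH₂–I > CH₃CH₂–O(H)CH₃⁺ > CH₃CH₂–OC(O)CF₃ > CH₃CH₂–OCHO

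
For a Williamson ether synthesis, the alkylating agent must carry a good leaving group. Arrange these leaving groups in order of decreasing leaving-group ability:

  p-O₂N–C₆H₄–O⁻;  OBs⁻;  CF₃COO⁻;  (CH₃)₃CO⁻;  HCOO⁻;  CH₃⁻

OBs⁻ > CF₃COO⁻ > HCOO⁻ > p-O₂N–C₆H₄–O⁻ > (CH₃)₃CO⁻ > CH₃⁻

Rank by basicity of the departing species: weakest base leaves most easily.
OBs⁻: pKₐ(p-BrC₆H₄SO₃H) ≈ -2.8
CF₃COO⁻: pKₐ(CF₃COOH) ≈ 0.2
HCOO⁻: pKₐ(HCOOH) ≈ 3.8
p-O₂N–C₆H₄–O⁻: pKₐ(p-nitrophenol) ≈ 7.2
(CH₃)₃CO⁻: pKₐ(t-BuOH) ≈ 18
CH₃⁻: pKₐ(CH₄) ≈ 48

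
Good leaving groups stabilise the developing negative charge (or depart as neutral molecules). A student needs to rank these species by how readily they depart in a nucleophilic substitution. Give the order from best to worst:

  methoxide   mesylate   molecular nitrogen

molecular nitrogen > mesylate > methoxide

Rank by basicity of the departing species: weakest base leaves most easily.
molecular nitrogen: no meaningful conjugate acid; N₂ departs as an exceptionally stable neutral molecule
mesylate: pKₐ(CH₃SO₃H (MsOH)) ≈ -1.9
methoxide: pKₐ(CH₃OH) ≈ 15.5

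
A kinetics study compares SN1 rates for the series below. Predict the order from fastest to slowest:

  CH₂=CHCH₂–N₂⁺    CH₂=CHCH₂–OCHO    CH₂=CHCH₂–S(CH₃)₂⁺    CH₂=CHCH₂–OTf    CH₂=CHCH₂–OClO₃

The skeletons are identical, so relative rate is governed entirely by leaving-group ability.
Leaving-group ability tracks the stability of the departed species; conjugate-acid pKₐ is the usual yardstick (lower pKₐ → better LG).
CH₂=CHCH₂–N₂⁺ loses N₂: no meaningful conjugate acid; N₂ departs as an exceptionally stable neutral molecule
CH₂=CHCH₂–OTf loses OTf⁻: pKₐ(CF₃SO₃H (triflic acid)) ≈ -14
CH₂=CHCH₂–OClO₃ loses ClO₄⁻: pKₐ(HClO₄) ≈ -10
CH₂=CHCH₂–S(CH₃)₂⁺ loses SR'₂: pKₐ(R'₂SH⁺) ≈ -7
CH₂=CHCH₂–OCHO loses HCOO⁻: pKₐ(HCOOH) ≈ 3.8

CH₂=CHCH₂–N₂⁺ > CH₂=CHCH₂–OTf > CH₂=CHCH₂–OClO₃ > CH₂=CHCH₂–S(CH₃)₂⁺ > CH₂=CHCH₂–OCHO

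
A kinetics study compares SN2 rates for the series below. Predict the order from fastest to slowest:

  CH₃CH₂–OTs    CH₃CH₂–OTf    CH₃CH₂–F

The skeletons are identical, so relative rate is governed entirely by leaving-group ability.
Rank by basicity of the departing species: weakest base leaves most easily.
CH₃CH₂–OTf loses OTf⁻: pKₐ(CF₃SO₃H (triflic acid)) ≈ -14
CH₃CH₂–OTs loses OTs⁻: pKₐ(p-CH₃C₆H₄SO₃H (TsOH)) ≈ -2.8
CH₃CH₂–F loses F⁻: pKₐ(HF) ≈ 3.2

CH₃CH₂–OTf > CH₃CH₂–OTs > CH₃CH₂–F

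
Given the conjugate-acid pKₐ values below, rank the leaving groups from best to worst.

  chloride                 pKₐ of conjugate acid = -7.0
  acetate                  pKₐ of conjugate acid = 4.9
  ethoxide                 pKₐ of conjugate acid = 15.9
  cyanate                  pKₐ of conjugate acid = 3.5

Lower conjugate-acid pKₐ ⇒ weaker base ⇒ better leaving group.
Sorting by the given values: chloride (-7.0), cyanate (3.5), acetate (4.9), ethoxide (15.9).

chloride > cyanate > acetate > ethoxide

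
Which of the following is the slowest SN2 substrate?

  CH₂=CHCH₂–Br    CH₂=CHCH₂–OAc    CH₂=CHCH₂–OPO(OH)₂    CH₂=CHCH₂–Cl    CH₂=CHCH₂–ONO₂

CH₂=CHCH₂–OAc

With the same alkyl group throughout, only the leaving group differentiates the rates.
Rank by basicity of the departing species: weakest base leaves most easily.
CH₂=CHCH₂–Br loses Br⁻: pKₐ(HBr) ≈ -9
CH₂=CHCH₂–Cl loses Cl⁻: pKₐ(HCl) ≈ -7
CH₂=CHCH₂–ONO₂ loses NO₃⁻: pKₐ(HNO₃) ≈ -1.3
CH₂=CHCH₂–OPO(OH)₂ loses H₂PO₄⁻: pKₐ(H₃PO₄) ≈ 2.1
CH₂=CHCH₂–OAc loses AcO⁻: pKₐ(CH₃COOH) ≈ 4.8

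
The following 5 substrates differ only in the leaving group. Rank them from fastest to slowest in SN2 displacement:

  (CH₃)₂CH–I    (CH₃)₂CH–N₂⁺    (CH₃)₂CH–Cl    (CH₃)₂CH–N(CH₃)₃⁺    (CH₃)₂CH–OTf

(CH₃)₂CH–N₂⁺ > (CH₃)₂CH–OTf > (CH₃)₂CH–I > (CH₃)₂CH–Cl > (CH₃)₂CH–N(CH₃)₃⁺

Identical carbon frameworks mean the comparison reduces to leaving-group quality.
Rank by basicity of the departing species: weakest base leaves most easily.
(CH₃)₂CH–N₂⁺ loses N₂: no meaningful conjugate acid; N₂ departs as an exceptionally stable neutral molecule
(CH₃)₂CH–OTf loses OTf⁻: pKₐ(CF₃SO₃H (triflic acid)) ≈ -14
(CH₃)₂CH–I loses I⁻: pKₐ(HI) ≈ -10
(CH₃)₂CH–Cl loses Cl⁻: pKₐ(HCl) ≈ -7
(CH₃)₂CH–N(CH₃)₃⁺ loses NR'₃: pKₐ(R'₃NH⁺) ≈ 10.7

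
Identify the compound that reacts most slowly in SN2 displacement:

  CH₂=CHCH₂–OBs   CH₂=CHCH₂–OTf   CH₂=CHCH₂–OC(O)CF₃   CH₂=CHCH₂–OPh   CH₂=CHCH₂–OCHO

CH₂=CHCH₂–OPh

The skeletons are identical, so relative rate is governed entirely by leaving-group ability.
A good leaving group is a weak base: the lower the pKₐ of its conjugate acid, the more readily it departs.
CH₂=CHCH₂–OTf loses OTf⁻: pKₐ(CF₃SO₃H (triflic acid)) ≈ -14
CH₂=CHCH₂–OBs loses OBs⁻: pKₐ(p-BrC₆H₄SO₃H) ≈ -2.8
CH₂=CHCH₂–OC(O)CF₃ loses CF₃COO⁻: pKₐ(CF₃COOH) ≈ 0.2
CH₂=CHCH₂–OCHO loses HCOO⁻: pKₐ(HCOOH) ≈ 3.8
CH₂=CHCH₂–OPh loses PhO⁻: pKₐ(C₆H₅OH (phenol)) ≈ 10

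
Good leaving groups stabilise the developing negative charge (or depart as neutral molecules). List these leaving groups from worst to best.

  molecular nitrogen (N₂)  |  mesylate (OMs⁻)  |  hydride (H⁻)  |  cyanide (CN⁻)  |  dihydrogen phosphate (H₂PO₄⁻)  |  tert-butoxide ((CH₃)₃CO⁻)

molecular nitrogen (N₂): no meaningful conjugate acid; N₂ departs as an exceptionally stable neutral molecule
mesylate (OMs⁻): pKₐ(CH₃SO₃H (MsOH)) ≈ -1.9
dihydrogen phosphate (H₂PO₄⁻): pKₐ(H₃PO₄) ≈ 2.1
cyanide (CN⁻): pKₐ(HCN) ≈ 9.2
tert-butoxide ((CH₃)₃CO⁻): pKₐ(t-BuOH) ≈ 18
hydride (H⁻): pKₐ(H₂) ≈ 36
The question asks for worst first, so the sequence is read in increasing leaving-group ability.

hydride (H⁻) < tert-butoxide ((CH₃)₃CO⁻) < cyanide (CN⁻) < dihydrogen phosphate (H₂PO₄⁻) < mesylate (OMs⁻) < molecular nitrogen (N₂)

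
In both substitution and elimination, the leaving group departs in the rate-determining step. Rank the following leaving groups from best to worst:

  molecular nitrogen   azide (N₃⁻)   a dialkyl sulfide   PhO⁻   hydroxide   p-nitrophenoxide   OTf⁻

molecular nitrogen > OTf⁻ > a dialkyl sulfide > azide (N₃⁻) > p-nitrophenoxide > PhO⁻ > hydroxide

A good leaving group is a weak base: the lower the pKₐ of its conjugate acid, the more readily it departs.
molecular nitrogen: no meaningful conjugate acid; N₂ departs as an exceptionally stable neutral molecule
OTf⁻: pKₐ(CF₃SO₃H (triflic acid)) ≈ -14
a dialkyl sulfide: pKₐ(R'₂SH⁺) ≈ -7
azide (N₃⁻): pKₐ(HN₃) ≈ 4.7
p-nitrophenoxide: pKₐ(p-nitrophenol) ≈ 7.2
PhO⁻: pKₐ(C₆H₅OH (phenol)) ≈ 10 — resonance into the ring helps, but still a poor LG
hydroxide: pKₐ(H₂O) ≈ 15.7 — strong base; essentially never leaves without prior activation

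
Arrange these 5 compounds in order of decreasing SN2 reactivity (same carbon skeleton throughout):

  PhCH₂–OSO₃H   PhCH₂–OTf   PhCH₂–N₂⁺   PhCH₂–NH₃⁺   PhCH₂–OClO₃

PhCH₂–N₂⁺ > PhCH₂–OTf > PhCH₂–OClO₃ > PhCH₂–OSO₃H > PhCH₂–NH₃⁺

Same R in every case — rank the leaving groups.
A good leaving group is a weak base: the lower the pKₐ of its conjugate acid, the more readily it departs.
PhCH₂–N₂⁺ loses N₂: no meaningful conjugate acid; N₂ departs as an exceptionally stable neutral molecule
PhCH₂–OTf loses OTf⁻: pKₐ(CF₃SO₃H (triflic acid)) ≈ -14
PhCH₂–OClO₃ loses ClO₄⁻: pKₐ(HClO₄) ≈ -10
PhCH₂–OSO₃H loses HSO₄⁻: pKₐ(H₂SO₄) ≈ -3
PhCH₂–NH₃⁺ loses NH₃: pKₐ(NH₄⁺) ≈ 9.2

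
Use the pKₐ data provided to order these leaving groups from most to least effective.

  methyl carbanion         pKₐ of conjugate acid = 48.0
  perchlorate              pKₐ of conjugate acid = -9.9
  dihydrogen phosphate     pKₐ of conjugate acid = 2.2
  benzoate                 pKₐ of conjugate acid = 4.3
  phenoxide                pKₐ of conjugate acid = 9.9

Lower conjugate-acid pKₐ ⇒ weaker base ⇒ better leaving group.
Sorting by the given values: perchlorate (-9.9), dihydrogen phosphate (2.2), benzoate (4.3), phenoxide (9.9), methyl carbanion (48.0).

perchlorate > dihydrogen phosphate > benzoate > phenoxide > methyl carbanion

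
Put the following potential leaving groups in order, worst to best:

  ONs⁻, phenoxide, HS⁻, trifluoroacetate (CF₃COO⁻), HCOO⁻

Rank by basicity of the departing species: weakest base leaves most easily.
ONs⁻: pKₐ(p-O₂NC₆H₄SO₃H) ≈ -3.5
trifluoroacetate (CF₃COO⁻): pKₐ(CF₃COOH) ≈ 0.2
HCOO⁻: pKₐ(HCOOH) ≈ 3.8
HS⁻: pKₐ(H₂S) ≈ 7
phenoxide: pKₐ(C₆H₅OH (phenol)) ≈ 10
The question asks for worst first, so the sequence is read in increasing leaving-group ability.

phenoxide < HS⁻ < HCOO⁻ < trifluoroacetate (CF₃COO⁻) < ONs⁻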